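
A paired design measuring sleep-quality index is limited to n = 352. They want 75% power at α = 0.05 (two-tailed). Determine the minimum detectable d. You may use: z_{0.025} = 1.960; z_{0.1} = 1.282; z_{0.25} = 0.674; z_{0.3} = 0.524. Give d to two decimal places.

For a single sample (or paired design) of n = 352: d_min = (z_{α/2} + z_β)/√n.
z-sum = 1.960 + 0.674 = 2.634.
d_min = 2.634 / √352 = 2.634 / 18.762 = 0.140.

d_min ≈ 0.14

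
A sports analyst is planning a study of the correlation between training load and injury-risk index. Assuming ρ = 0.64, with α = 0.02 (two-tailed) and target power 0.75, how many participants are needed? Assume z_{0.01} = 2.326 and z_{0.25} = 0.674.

n = 19

Fisher's z: C = ½·ln((1+r)/(1−r)) = ½·ln(4.5556) = 0.7582.
n = ((z_{α/2} + z_β)/C)² + 3.
(2.326 + 0.674) / 0.7582 = 3.000 / 0.7582 = 3.957.
n = 3.957² + 3 = 15.66 + 3 = 18.7.
Round up.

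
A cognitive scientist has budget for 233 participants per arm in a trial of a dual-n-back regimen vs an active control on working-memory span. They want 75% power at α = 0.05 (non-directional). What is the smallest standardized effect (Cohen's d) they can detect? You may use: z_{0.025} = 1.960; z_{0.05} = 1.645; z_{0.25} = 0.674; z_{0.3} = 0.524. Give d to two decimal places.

d_min ≈ 0.24

For two independent groups of n = 233 each: d_min = (z_{α/2} + z_β)·√(2/n).
z-sum = 1.960 + 0.674 = 2.634.
d_min = 2.634 × √(2/233) = 2.634 × 0.0926 = 0.244.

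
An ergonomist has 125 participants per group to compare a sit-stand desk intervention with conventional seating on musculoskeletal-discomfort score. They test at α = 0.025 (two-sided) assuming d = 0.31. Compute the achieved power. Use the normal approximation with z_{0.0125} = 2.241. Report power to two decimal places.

power ≈ 0.58

For two equal groups, power = Φ(d·√(n/2) − z_{α/2}).
d·√(n/2) = 0.31 × √(125/2) = 0.31 × 7.906 = 2.451.
z_β = 2.451 − 2.241 = 0.210.
Power = Φ(0.210) = 0.583.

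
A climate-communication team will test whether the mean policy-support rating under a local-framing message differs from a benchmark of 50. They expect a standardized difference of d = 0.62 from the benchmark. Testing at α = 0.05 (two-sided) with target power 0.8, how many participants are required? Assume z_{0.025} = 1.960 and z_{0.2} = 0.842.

n = 21

For a one-sample test: n = ((z_{α/2} + z_β) / d)².
z_{α/2} + z_β = 1.960 + 0.842 = 2.802.
n = (2.802 / 0.62)² = 4.519² = 20.42.
Round up.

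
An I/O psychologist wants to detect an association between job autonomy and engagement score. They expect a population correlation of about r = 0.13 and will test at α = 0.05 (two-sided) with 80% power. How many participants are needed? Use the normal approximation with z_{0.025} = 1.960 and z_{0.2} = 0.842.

n = 463

Fisher's z: C = ½·ln((1+r)/(1−r)) = ½·ln(1.2989) = 0.1307.
n = ((z_{α/2} + z_β)/C)² + 3.
(1.960 + 0.842) / 0.1307 = 2.802 / 0.1307 = 21.438.
n = 21.438² + 3 = 459.61 + 3 = 462.6.
Round up.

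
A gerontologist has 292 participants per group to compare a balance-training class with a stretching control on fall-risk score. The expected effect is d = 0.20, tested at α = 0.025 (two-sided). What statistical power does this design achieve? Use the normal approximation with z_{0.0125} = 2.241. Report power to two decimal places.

power ≈ 0.57

For two equal groups, power = Φ(d·√(n/2) − z_{α/2}).
d·√(n/2) = 0.20 × √(292/2) = 0.20 × 12.083 = 2.417.
z_β = 2.417 − 2.241 = 0.176.
Power = Φ(0.176) = 0.570.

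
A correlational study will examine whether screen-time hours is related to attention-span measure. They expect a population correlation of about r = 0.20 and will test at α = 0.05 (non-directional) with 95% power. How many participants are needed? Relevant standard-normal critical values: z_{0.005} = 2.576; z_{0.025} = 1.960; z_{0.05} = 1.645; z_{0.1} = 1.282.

n = 320

Fisher's z: C = ½·ln((1+r)/(1−r)) = ½·ln(1.5000) = 0.2027.
n = ((z_{α/2} + z_β)/C)² + 3.
(1.960 + 1.645) / 0.2027 = 3.605 / 0.2027 = 17.785.
n = 17.785² + 3 = 316.30 + 3 = 319.3.
Round up.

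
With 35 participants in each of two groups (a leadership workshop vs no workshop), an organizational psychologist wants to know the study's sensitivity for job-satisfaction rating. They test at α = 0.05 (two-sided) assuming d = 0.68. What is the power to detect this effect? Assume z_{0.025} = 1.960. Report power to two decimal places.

For two equal groups, power = Φ(d·√(n/2) − z_{α/2}).
d·√(n/2) = 0.68 × √(35/2) = 0.68 × 4.183 = 2.845.
z_β = 2.845 − 1.960 = 0.885.
Power = Φ(0.885) = 0.812.

power ≈ 0.81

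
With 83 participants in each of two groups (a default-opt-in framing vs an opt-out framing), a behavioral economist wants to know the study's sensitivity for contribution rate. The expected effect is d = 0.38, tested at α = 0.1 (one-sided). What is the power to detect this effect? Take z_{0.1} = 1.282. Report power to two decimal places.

power ≈ 0.88

For two equal groups, power = Φ(d·√(n/2) − z_{α}).
d·√(n/2) = 0.38 × √(83/2) = 0.38 × 6.442 = 2.448.
z_β = 2.448 − 1.282 = 1.166.
Power = Φ(1.166) = 0.878.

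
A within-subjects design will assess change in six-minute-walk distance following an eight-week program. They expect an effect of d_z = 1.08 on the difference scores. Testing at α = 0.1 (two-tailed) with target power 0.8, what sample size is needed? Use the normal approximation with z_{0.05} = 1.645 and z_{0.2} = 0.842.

n = 6 pairs

For a paired (one-sample on differences) test: n = ((z_{α/2} + z_β) / d)².
z_{α/2} + z_β = 1.645 + 0.842 = 2.487.
n = (2.487 / 1.08)² = 2.303² = 5.30.
Round up.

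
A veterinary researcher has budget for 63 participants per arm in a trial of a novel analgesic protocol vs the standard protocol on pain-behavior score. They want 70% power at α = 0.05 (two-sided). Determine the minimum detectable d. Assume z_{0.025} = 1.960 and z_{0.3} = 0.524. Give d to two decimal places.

For two independent groups of n = 63 each: d_min = (z_{α/2} + z_β)·√(2/n).
z-sum = 1.960 + 0.524 = 2.484.
d_min = 2.484 × √(2/63) = 2.484 × 0.1782 = 0.443.

d_min ≈ 0.44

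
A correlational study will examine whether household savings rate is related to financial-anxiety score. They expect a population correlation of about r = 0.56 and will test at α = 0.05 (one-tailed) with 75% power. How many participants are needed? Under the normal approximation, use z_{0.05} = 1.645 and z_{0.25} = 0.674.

n = 17

Fisher's z: C = ½·ln((1+r)/(1−r)) = ½·ln(3.5455) = 0.6328.
n = ((z_{α} + z_β)/C)² + 3.
(1.645 + 0.674) / 0.6328 = 2.319 / 0.6328 = 3.665.
n = 3.665² + 3 = 13.43 + 3 = 16.4.
Round up.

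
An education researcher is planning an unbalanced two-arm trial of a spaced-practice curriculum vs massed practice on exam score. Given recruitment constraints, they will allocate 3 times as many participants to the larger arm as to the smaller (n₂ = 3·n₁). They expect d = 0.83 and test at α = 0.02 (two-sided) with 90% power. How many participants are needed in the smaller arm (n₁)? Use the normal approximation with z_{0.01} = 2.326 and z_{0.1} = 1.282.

n₁ = 26

With allocation ratio k = n₂/n₁ = 3, Var(x̄₁−x̄₂) = σ²(1/n₁ + 1/(k·n₁)) = σ²·(k+1)/(k·n₁).
So n₁ = (1 + 1/k)·((z_{α/2} + z_β)/d)² = 1.333 × (3.608/0.83)².
n₁ = 1.333 × 18.90 = 25.2.
Round up: n₁ = 26, giving n₂ = 3 × 26 = 78.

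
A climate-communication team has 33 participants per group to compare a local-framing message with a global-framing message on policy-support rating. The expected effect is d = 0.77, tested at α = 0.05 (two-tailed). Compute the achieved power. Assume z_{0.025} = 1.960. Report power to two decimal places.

For two equal groups, power = Φ(d·√(n/2) − z_{α/2}).
d·√(n/2) = 0.77 × √(33/2) = 0.77 × 4.062 = 3.128.
z_β = 3.128 − 1.960 = 1.168.
Power = Φ(1.168) = 0.879.

power ≈ 0.88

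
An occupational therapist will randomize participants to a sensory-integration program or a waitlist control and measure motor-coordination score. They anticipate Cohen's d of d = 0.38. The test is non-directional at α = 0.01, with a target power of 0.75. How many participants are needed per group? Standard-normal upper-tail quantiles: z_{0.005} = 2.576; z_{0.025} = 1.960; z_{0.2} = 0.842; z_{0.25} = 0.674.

For two independent groups with equal n: n = 2·((z_{α/2} + z_β) / d)².
z_{α/2} + z_β = 2.576 + 0.674 = 3.250.
n = 2 × (3.250 / 0.38)² = 2 × 8.553² = 2 × 73.15 = 146.3.
Round up to the next whole participant.

n = 147 per group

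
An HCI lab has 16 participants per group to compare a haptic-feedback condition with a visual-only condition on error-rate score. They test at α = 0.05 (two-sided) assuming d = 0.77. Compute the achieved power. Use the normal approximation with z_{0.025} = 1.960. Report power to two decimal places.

power ≈ 0.59

For two equal groups, power = Φ(d·√(n/2) − z_{α/2}).
d·√(n/2) = 0.77 × √(16/2) = 0.77 × 2.828 = 2.178.
z_β = 2.178 − 1.960 = 0.218.
Power = Φ(0.218) = 0.586.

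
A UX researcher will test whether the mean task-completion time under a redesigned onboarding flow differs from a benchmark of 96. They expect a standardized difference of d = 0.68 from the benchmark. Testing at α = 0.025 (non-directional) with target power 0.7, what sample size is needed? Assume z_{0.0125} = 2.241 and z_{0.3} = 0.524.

n = 17

For a one-sample test: n = ((z_{α/2} + z_β) / d)².
z_{α/2} + z_β = 2.241 + 0.524 = 2.765.
n = (2.765 / 0.68)² = 4.066² = 16.53.
Round up.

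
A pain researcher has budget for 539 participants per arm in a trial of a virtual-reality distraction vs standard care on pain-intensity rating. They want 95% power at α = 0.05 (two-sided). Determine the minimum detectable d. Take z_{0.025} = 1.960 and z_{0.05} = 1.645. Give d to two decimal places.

For two independent groups of n = 539 each: d_min = (z_{α/2} + z_β)·√(2/n).
z-sum = 1.960 + 1.645 = 3.605.
d_min = 3.605 × √(2/539) = 3.605 × 0.0609 = 0.220.

d_min ≈ 0.22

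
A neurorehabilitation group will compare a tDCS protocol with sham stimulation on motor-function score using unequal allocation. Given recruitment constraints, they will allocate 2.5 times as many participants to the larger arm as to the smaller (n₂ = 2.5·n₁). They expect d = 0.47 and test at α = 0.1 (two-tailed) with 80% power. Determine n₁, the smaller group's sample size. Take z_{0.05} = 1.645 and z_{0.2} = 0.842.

n₁ = 40

With allocation ratio k = n₂/n₁ = 2.5, Var(x̄₁−x̄₂) = σ²(1/n₁ + 1/(k·n₁)) = σ²·(k+1)/(k·n₁).
So n₁ = (1 + 1/k)·((z_{α/2} + z_β)/d)² = 1.400 × (2.487/0.47)².
n₁ = 1.400 × 28.00 = 39.2.
Round up: n₁ = 40, giving n₂ = 2.5 × 40 = 100.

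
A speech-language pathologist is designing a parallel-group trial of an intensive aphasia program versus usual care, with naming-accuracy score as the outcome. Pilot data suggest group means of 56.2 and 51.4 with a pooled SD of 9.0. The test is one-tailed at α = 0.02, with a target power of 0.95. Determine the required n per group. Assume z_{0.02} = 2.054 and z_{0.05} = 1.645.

n = 97 per group

Cohen's d = |M₁ − M₂| / SD_pooled = |56.2 − 51.4| / 9.0 = 4.8 / 9.0 = 0.533.
For two independent groups with equal n: n = 2·((z_{α} + z_β) / d)².
z_{α} + z_β = 2.054 + 1.645 = 3.699.
n = 2 × (3.699 / 0.533)² = 2 × 6.940² = 2 × 48.16 = 96.3.
Round up to the next whole participant.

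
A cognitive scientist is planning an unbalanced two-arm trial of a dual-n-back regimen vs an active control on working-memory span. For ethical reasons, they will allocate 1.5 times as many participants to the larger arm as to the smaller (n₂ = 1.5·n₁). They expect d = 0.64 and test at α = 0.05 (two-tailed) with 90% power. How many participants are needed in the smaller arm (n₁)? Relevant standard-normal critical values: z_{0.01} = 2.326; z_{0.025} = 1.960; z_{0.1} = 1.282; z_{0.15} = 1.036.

With allocation ratio k = n₂/n₁ = 1.5, Var(x̄₁−x̄₂) = σ²(1/n₁ + 1/(k·n₁)) = σ²·(k+1)/(k·n₁).
So n₁ = (1 + 1/k)·((z_{α/2} + z_β)/d)² = 1.667 × (3.242/0.64)².
n₁ = 1.667 × 25.66 = 42.8.
Round up: n₁ = 43, giving n₂ = ⌈1.5 × 43⌉ = ⌈64.5⌉ = 65.

n₁ = 43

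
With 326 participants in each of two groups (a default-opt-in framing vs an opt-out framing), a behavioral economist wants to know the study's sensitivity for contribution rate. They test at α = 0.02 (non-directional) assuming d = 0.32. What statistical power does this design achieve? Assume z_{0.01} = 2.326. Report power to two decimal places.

For two equal groups, power = Φ(d·√(n/2) − z_{α/2}).
d·√(n/2) = 0.32 × √(326/2) = 0.32 × 12.767 = 4.085.
z_β = 4.085 − 2.326 = 1.759.
Power = Φ(1.759) = 0.961.

power ≈ 0.96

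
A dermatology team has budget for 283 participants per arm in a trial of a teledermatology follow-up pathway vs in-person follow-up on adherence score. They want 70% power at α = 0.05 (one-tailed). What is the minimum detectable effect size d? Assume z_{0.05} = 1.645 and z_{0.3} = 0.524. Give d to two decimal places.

d_min ≈ 0.18

For two independent groups of n = 283 each: d_min = (z_{α} + z_β)·√(2/n).
z-sum = 1.645 + 0.524 = 2.169.
d_min = 2.169 × √(2/283) = 2.169 × 0.0841 = 0.182.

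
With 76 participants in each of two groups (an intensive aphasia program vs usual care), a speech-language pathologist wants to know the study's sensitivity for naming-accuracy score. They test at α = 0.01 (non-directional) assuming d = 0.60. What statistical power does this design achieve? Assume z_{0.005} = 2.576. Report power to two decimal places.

power ≈ 0.87

For two equal groups, power = Φ(d·√(n/2) − z_{α/2}).
d·√(n/2) = 0.60 × √(76/2) = 0.60 × 6.164 = 3.699.
z_β = 3.699 − 2.576 = 1.123.
Power = Φ(1.123) = 0.869.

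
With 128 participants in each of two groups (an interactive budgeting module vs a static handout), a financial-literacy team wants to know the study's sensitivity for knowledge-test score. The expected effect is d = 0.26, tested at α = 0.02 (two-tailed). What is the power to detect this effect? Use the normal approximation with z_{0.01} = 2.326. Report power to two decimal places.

power ≈ 0.40

For two equal groups, power = Φ(d·√(n/2) − z_{α/2}).
d·√(n/2) = 0.26 × √(128/2) = 0.26 × 8.000 = 2.080.
z_β = 2.080 − 2.326 = -0.246.
Power = Φ(-0.246) = 0.403.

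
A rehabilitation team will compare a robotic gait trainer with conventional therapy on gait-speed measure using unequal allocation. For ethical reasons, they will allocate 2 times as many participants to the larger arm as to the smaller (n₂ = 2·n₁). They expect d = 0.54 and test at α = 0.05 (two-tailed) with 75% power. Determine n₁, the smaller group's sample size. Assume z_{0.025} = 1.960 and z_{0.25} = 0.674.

With allocation ratio k = n₂/n₁ = 2, Var(x̄₁−x̄₂) = σ²(1/n₁ + 1/(k·n₁)) = σ²·(k+1)/(k·n₁).
So n₁ = (1 + 1/k)·((z_{α/2} + z_β)/d)² = 1.500 × (2.634/0.54)².
n₁ = 1.500 × 23.79 = 35.7.
Round up: n₁ = 36, giving n₂ = 2 × 36 = 72.

n₁ = 36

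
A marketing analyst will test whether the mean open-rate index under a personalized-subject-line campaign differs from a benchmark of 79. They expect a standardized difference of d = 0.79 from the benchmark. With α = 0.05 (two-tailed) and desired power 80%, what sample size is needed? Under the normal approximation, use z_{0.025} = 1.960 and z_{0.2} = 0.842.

For a one-sample test: n = ((z_{α/2} + z_β) / d)².
z_{α/2} + z_β = 1.960 + 0.842 = 2.802.
n = (2.802 / 0.79)² = 3.547² = 12.58.
Round up.

n = 13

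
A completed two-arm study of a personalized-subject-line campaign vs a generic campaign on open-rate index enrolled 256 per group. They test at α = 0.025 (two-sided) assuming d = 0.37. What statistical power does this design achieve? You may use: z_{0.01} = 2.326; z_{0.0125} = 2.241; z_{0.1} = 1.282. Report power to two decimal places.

For two equal groups, power = Φ(d·√(n/2) − z_{α/2}).
d·√(n/2) = 0.37 × √(256/2) = 0.37 × 11.314 = 4.186.
z_β = 4.186 − 2.241 = 1.945.
Power = Φ(1.945) = 0.974.

power ≈ 0.97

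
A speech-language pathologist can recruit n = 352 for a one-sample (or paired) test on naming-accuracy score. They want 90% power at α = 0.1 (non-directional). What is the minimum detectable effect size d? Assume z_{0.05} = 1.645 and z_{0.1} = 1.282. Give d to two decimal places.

For a single sample (or paired design) of n = 352: d_min = (z_{α/2} + z_β)/√n.
z-sum = 1.645 + 1.282 = 2.927.
d_min = 2.927 / √352 = 2.927 / 18.762 = 0.156.

d_min ≈ 0.16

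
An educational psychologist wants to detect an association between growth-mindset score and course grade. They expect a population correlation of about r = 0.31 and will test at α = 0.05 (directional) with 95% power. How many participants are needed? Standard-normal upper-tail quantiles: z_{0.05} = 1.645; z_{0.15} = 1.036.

n = 109

Fisher's z: C = ½·ln((1+r)/(1−r)) = ½·ln(1.8986) = 0.3205.
n = ((z_{α} + z_β)/C)² + 3.
(1.645 + 1.645) / 0.3205 = 3.290 / 0.3205 = 10.265.
n = 10.265² + 3 = 105.37 + 3 = 108.4.
Round up.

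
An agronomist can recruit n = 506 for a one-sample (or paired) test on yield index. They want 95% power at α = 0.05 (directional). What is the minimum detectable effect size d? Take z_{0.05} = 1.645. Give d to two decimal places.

For a single sample (or paired design) of n = 506: d_min = (z_{α} + z_β)/√n.
z-sum = 1.645 + 1.645 = 3.290.
d_min = 3.290 / √506 = 3.290 / 22.494 = 0.146.

d_min ≈ 0.15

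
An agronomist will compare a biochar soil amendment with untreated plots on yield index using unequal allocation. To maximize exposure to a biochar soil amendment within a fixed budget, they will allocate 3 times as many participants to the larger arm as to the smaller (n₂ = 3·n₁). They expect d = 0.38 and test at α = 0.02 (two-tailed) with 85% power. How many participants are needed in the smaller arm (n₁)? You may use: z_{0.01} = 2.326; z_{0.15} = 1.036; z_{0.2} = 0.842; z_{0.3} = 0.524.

With allocation ratio k = n₂/n₁ = 3, Var(x̄₁−x̄₂) = σ²(1/n₁ + 1/(k·n₁)) = σ²·(k+1)/(k·n₁).
So n₁ = (1 + 1/k)·((z_{α/2} + z_β)/d)² = 1.333 × (3.362/0.38)².
n₁ = 1.333 × 78.28 = 104.4.
Round up: n₁ = 105, giving n₂ = 3 × 105 = 315.

n₁ = 105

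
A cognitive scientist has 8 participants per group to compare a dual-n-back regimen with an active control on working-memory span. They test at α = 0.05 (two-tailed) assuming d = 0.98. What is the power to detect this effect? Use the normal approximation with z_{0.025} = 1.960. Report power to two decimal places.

For two equal groups, power = Φ(d·√(n/2) − z_{α/2}).
d·√(n/2) = 0.98 × √(8/2) = 0.98 × 2.000 = 1.960.
z_β = 1.960 − 1.960 = 0.000.
Power = Φ(0.000) = 0.500.

power ≈ 0.50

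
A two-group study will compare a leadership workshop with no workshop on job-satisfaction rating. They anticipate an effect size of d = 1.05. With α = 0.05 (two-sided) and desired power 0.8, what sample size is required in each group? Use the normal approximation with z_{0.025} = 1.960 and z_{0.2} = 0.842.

n = 15 per group

For two independent groups with equal n: n = 2·((z_{α/2} + z_β) / d)².
z_{α/2} + z_β = 1.960 + 0.842 = 2.802.
n = 2 × (2.802 / 1.05)² = 2 × 2.669² = 2 × 7.12 = 14.2.
Round up to the next whole participant.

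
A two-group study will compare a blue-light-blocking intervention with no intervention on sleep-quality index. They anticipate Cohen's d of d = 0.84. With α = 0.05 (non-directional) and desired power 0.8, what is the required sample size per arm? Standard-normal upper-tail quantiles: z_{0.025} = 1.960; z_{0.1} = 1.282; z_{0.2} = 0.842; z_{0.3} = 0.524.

n = 23 per group

For two independent groups with equal n: n = 2·((z_{α/2} + z_β) / d)².
z_{α/2} + z_β = 1.960 + 0.842 = 2.802.
n = 2 × (2.802 / 0.84)² = 2 × 3.336² = 2 × 11.13 = 22.3.
Round up to the next whole participant.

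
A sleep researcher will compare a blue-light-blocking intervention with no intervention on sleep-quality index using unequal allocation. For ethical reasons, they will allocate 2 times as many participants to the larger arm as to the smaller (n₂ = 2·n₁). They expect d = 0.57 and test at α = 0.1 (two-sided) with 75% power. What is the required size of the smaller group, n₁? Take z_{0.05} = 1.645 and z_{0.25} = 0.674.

n₁ = 25

With allocation ratio k = n₂/n₁ = 2, Var(x̄₁−x̄₂) = σ²(1/n₁ + 1/(k·n₁)) = σ²·(k+1)/(k·n₁).
So n₁ = (1 + 1/k)·((z_{α/2} + z_β)/d)² = 1.500 × (2.319/0.57)².
n₁ = 1.500 × 16.55 = 24.8.
Round up: n₁ = 25, giving n₂ = 2 × 25 = 50.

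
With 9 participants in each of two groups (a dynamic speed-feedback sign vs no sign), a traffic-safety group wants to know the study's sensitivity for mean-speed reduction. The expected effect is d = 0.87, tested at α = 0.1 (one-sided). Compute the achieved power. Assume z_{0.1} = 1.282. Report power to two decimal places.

For two equal groups, power = Φ(d·√(n/2) − z_{α}).
d·√(n/2) = 0.87 × √(9/2) = 0.87 × 2.121 = 1.846.
z_β = 1.846 − 1.282 = 0.564.
Power = Φ(0.564) = 0.713.

power ≈ 0.71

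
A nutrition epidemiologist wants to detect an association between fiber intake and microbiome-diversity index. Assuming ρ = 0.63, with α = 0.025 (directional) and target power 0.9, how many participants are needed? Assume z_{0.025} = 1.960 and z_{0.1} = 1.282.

Fisher's z: C = ½·ln((1+r)/(1−r)) = ½·ln(4.4054) = 0.7414.
n = ((z_{α} + z_β)/C)² + 3.
(1.960 + 1.282) / 0.7414 = 3.242 / 0.7414 = 4.373.
n = 4.373² + 3 = 19.12 + 3 = 22.1.
Round up.

n = 23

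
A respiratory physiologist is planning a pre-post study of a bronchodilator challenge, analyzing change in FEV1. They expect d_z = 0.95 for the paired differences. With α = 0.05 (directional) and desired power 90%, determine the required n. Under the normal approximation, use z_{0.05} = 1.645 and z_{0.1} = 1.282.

For a paired (one-sample on differences) test: n = ((z_{α} + z_β) / d)².
z_{α} + z_β = 1.645 + 1.282 = 2.927.
n = (2.927 / 0.95)² = 3.081² = 9.49.
Round up.

n = 10 pairs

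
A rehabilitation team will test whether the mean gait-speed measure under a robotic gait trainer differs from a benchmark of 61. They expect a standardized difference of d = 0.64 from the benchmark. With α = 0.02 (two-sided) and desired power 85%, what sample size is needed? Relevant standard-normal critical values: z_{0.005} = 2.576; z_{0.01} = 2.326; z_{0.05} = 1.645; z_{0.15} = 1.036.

n = 28

For a one-sample test: n = ((z_{α/2} + z_β) / d)².
z_{α/2} + z_β = 2.326 + 1.036 = 3.362.
n = (3.362 / 0.64)² = 5.253² = 27.60.
Round up.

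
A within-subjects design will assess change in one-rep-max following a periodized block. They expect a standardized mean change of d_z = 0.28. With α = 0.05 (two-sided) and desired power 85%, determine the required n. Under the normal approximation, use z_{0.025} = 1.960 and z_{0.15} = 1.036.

For a paired (one-sample on differences) test: n = ((z_{α/2} + z_β) / d)².
z_{α/2} + z_β = 1.960 + 1.036 = 2.996.
n = (2.996 / 0.28)² = 10.700² = 114.49.
Round up.

n = 115 pairs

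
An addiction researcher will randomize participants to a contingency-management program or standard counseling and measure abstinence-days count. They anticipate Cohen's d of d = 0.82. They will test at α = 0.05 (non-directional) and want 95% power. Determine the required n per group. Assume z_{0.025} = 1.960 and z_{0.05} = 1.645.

n = 39 per group

For two independent groups with equal n: n = 2·((z_{α/2} + z_β) / d)².
z_{α/2} + z_β = 1.960 + 1.645 = 3.605.
n = 2 × (3.605 / 0.82)² = 2 × 4.396² = 2 × 19.33 = 38.7.
Round up to the next whole participant.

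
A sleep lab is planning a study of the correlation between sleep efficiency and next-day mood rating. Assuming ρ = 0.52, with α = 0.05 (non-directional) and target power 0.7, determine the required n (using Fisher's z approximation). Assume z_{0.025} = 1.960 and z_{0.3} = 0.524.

n = 22

Fisher's z: C = ½·ln((1+r)/(1−r)) = ½·ln(3.1667) = 0.5763.
n = ((z_{α/2} + z_β)/C)² + 3.
(1.960 + 0.524) / 0.5763 = 2.484 / 0.5763 = 4.310.
n = 4.310² + 3 = 18.58 + 3 = 21.6.
Round up.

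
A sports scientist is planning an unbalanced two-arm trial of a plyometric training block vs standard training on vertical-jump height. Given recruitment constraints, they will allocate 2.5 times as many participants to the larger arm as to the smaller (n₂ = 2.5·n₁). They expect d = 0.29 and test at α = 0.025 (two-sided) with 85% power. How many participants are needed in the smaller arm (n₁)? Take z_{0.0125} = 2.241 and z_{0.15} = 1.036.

With allocation ratio k = n₂/n₁ = 2.5, Var(x̄₁−x̄₂) = σ²(1/n₁ + 1/(k·n₁)) = σ²·(k+1)/(k·n₁).
So n₁ = (1 + 1/k)·((z_{α/2} + z_β)/d)² = 1.400 × (3.277/0.29)².
n₁ = 1.400 × 127.69 = 178.8.
Round up: n₁ = 179, giving n₂ = ⌈2.5 × 179⌉ = ⌈447.5⌉ = 448.

n₁ = 179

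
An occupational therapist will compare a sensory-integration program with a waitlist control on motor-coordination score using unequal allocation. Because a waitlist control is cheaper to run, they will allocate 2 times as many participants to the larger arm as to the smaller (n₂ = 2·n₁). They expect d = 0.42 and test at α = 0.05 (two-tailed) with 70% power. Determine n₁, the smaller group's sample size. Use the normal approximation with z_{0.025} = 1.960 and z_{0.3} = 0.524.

With allocation ratio k = n₂/n₁ = 2, Var(x̄₁−x̄₂) = σ²(1/n₁ + 1/(k·n₁)) = σ²·(k+1)/(k·n₁).
So n₁ = (1 + 1/k)·((z_{α/2} + z_β)/d)² = 1.500 × (2.484/0.42)².
n₁ = 1.500 × 34.98 = 52.5.
Round up: n₁ = 53, giving n₂ = 2 × 53 = 106.

n₁ = 53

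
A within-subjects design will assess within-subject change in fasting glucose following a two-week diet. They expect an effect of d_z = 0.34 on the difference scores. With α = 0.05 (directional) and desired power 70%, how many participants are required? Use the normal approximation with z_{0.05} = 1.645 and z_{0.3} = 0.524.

For a paired (one-sample on differences) test: n = ((z_{α} + z_β) / d)².
z_{α} + z_β = 1.645 + 0.524 = 2.169.
n = (2.169 / 0.34)² = 6.379² = 40.70.
Round up.

n = 41 pairs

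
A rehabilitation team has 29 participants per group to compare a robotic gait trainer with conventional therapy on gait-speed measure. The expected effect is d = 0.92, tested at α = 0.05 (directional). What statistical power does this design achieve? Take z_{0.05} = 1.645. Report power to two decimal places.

For two equal groups, power = Φ(d·√(n/2) − z_{α}).
d·√(n/2) = 0.92 × √(29/2) = 0.92 × 3.808 = 3.503.
z_β = 3.503 − 1.645 = 1.858.
Power = Φ(1.858) = 0.968.

power ≈ 0.97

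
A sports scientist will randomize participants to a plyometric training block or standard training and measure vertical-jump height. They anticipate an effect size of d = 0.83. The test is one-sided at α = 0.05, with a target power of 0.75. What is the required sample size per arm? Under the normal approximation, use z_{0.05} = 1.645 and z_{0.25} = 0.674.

n = 16 per group

For two independent groups with equal n: n = 2·((z_{α} + z_β) / d)².
z_{α} + z_β = 1.645 + 0.674 = 2.319.
n = 2 × (2.319 / 0.83)² = 2 × 2.794² = 2 × 7.81 = 15.6.
Round up to the next whole participant.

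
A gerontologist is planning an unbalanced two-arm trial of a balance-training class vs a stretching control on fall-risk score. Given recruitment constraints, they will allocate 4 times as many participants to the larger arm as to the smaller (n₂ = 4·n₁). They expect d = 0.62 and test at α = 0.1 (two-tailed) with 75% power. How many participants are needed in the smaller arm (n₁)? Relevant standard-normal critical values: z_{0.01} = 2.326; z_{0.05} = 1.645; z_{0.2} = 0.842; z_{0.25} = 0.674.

n₁ = 18

With allocation ratio k = n₂/n₁ = 4, Var(x̄₁−x̄₂) = σ²(1/n₁ + 1/(k·n₁)) = σ²·(k+1)/(k·n₁).
So n₁ = (1 + 1/k)·((z_{α/2} + z_β)/d)² = 1.250 × (2.319/0.62)².
n₁ = 1.250 × 13.99 = 17.5.
Round up: n₁ = 18, giving n₂ = 4 × 18 = 72.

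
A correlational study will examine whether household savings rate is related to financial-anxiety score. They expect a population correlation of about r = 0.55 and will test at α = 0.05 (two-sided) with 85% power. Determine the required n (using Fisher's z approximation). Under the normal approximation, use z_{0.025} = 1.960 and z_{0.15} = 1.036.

Fisher's z: C = ½·ln((1+r)/(1−r)) = ½·ln(3.4444) = 0.6184.
n = ((z_{α/2} + z_β)/C)² + 3.
(1.960 + 1.036) / 0.6184 = 2.996 / 0.6184 = 4.845.
n = 4.845² + 3 = 23.47 + 3 = 26.5.
Round up.

n = 27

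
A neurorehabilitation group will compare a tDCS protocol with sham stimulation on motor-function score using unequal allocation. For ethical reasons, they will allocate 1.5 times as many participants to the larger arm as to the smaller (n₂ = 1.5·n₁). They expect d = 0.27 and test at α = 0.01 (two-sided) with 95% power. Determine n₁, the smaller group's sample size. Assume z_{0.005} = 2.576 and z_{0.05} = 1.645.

With allocation ratio k = n₂/n₁ = 1.5, Var(x̄₁−x̄₂) = σ²(1/n₁ + 1/(k·n₁)) = σ²·(k+1)/(k·n₁).
So n₁ = (1 + 1/k)·((z_{α/2} + z_β)/d)² = 1.667 × (4.221/0.27)².
n₁ = 1.667 × 244.40 = 407.3.
Round up: n₁ = 408, giving n₂ = 1.5 × 408 = 612.

n₁ = 408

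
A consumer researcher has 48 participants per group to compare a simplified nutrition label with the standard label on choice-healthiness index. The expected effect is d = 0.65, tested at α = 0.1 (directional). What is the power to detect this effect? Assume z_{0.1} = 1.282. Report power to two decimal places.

power ≈ 0.97

For two equal groups, power = Φ(d·√(n/2) − z_{α}).
d·√(n/2) = 0.65 × √(48/2) = 0.65 × 4.899 = 3.184.
z_β = 3.184 − 1.282 = 1.902.
Power = Φ(1.902) = 0.971.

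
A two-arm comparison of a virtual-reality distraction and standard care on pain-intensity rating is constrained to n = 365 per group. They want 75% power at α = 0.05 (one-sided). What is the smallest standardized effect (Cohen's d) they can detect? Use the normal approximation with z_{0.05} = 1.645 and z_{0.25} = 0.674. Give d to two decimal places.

d_min ≈ 0.17

For two independent groups of n = 365 each: d_min = (z_{α} + z_β)·√(2/n).
z-sum = 1.645 + 0.674 = 2.319.
d_min = 2.319 × √(2/365) = 2.319 × 0.0740 = 0.172.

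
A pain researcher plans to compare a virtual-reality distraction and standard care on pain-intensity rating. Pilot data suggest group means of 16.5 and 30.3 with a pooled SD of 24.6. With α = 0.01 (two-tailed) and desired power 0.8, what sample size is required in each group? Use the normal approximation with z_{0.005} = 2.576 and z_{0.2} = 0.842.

Cohen's d = |M₁ − M₂| / SD_pooled = |16.5 − 30.3| / 24.6 = 13.8 / 24.6 = 0.561.
For two independent groups with equal n: n = 2·((z_{α/2} + z_β) / d)².
z_{α/2} + z_β = 2.576 + 0.842 = 3.418.
n = 2 × (3.418 / 0.561)² = 2 × 6.093² = 2 × 37.12 = 74.2.
Round up to the next whole participant.

n = 75 per group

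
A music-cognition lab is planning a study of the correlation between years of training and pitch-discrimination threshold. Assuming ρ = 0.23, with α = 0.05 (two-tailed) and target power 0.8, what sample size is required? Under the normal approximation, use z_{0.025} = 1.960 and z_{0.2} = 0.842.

n = 147

Fisher's z: C = ½·ln((1+r)/(1−r)) = ½·ln(1.5974) = 0.2342.
n = ((z_{α/2} + z_β)/C)² + 3.
(1.960 + 0.842) / 0.2342 = 2.802 / 0.2342 = 11.964.
n = 11.964² + 3 = 143.14 + 3 = 146.1.
Round up.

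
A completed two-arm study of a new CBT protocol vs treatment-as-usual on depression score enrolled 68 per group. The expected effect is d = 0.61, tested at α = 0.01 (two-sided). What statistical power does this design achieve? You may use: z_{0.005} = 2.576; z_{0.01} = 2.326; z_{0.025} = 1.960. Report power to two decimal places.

power ≈ 0.84

For two equal groups, power = Φ(d·√(n/2) − z_{α/2}).
d·√(n/2) = 0.61 × √(68/2) = 0.61 × 5.831 = 3.557.
z_β = 3.557 − 2.576 = 0.981.
Power = Φ(0.981) = 0.837.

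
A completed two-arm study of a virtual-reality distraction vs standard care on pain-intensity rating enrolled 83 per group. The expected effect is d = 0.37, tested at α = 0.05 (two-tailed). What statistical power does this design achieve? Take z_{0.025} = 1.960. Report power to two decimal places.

power ≈ 0.66

For two equal groups, power = Φ(d·√(n/2) − z_{α/2}).
d·√(n/2) = 0.37 × √(83/2) = 0.37 × 6.442 = 2.384.
z_β = 2.384 − 1.960 = 0.424.
Power = Φ(0.424) = 0.664.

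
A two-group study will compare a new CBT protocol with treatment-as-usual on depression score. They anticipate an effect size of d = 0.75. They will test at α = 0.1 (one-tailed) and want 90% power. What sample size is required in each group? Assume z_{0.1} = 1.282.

For two independent groups with equal n: n = 2·((z_{α} + z_β) / d)².
z_{α} + z_β = 1.282 + 1.282 = 2.564.
n = 2 × (2.564 / 0.75)² = 2 × 3.419² = 2 × 11.69 = 23.4.
Round up to the next whole participant.

n = 24 per group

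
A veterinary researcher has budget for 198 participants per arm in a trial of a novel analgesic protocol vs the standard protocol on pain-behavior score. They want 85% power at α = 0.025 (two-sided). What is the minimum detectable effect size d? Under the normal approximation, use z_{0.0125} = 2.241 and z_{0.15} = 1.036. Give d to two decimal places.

d_min ≈ 0.33

For two independent groups of n = 198 each: d_min = (z_{α/2} + z_β)·√(2/n).
z-sum = 2.241 + 1.036 = 3.277.
d_min = 3.277 × √(2/198) = 3.277 × 0.1005 = 0.329.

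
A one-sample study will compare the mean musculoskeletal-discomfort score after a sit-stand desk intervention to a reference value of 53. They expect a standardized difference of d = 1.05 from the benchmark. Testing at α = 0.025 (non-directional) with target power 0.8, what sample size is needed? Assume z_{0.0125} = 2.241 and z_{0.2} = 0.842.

n = 9

For a one-sample test: n = ((z_{α/2} + z_β) / d)².
z_{α/2} + z_β = 2.241 + 0.842 = 3.083.
n = (3.083 / 1.05)² = 2.936² = 8.62.
Round up.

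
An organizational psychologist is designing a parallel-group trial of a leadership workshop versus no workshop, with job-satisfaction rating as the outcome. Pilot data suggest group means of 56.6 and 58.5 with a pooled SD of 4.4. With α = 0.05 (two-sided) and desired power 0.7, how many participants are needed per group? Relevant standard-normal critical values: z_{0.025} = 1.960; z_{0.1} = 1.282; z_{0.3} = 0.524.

Cohen's d = |M₁ − M₂| / SD_pooled = |56.6 − 58.5| / 4.4 = 1.9 / 4.4 = 0.432.
For two independent groups with equal n: n = 2·((z_{α/2} + z_β) / d)².
z_{α/2} + z_β = 1.960 + 0.524 = 2.484.
n = 2 × (2.484 / 0.432)² = 2 × 5.750² = 2 × 33.06 = 66.1.
Round up to the next whole participant.

n = 67 per group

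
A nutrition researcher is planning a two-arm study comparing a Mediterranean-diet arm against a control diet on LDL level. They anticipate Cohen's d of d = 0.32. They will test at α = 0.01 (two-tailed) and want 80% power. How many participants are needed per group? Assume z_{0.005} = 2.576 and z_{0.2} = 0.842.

n = 229 per group

For two independent groups with equal n: n = 2·((z_{α/2} + z_β) / d)².
z_{α/2} + z_β = 2.576 + 0.842 = 3.418.
n = 2 × (3.418 / 0.32)² = 2 × 10.681² = 2 × 114.09 = 228.2.
Round up to the next whole participant.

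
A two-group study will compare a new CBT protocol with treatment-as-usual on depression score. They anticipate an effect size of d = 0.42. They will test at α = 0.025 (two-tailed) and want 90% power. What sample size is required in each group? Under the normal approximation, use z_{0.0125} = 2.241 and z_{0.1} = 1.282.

For two independent groups with equal n: n = 2·((z_{α/2} + z_β) / d)².
z_{α/2} + z_β = 2.241 + 1.282 = 3.523.
n = 2 × (3.523 / 0.42)² = 2 × 8.388² = 2 × 70.36 = 140.7.
Round up to the next whole participant.

n = 141 per group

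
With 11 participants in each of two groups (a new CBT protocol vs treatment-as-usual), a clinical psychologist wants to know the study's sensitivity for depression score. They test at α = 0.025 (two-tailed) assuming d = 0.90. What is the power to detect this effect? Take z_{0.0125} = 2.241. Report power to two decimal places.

power ≈ 0.45

For two equal groups, power = Φ(d·√(n/2) − z_{α/2}).
d·√(n/2) = 0.90 × √(11/2) = 0.90 × 2.345 = 2.111.
z_β = 2.111 − 2.241 = -0.130.
Power = Φ(-0.130) = 0.448.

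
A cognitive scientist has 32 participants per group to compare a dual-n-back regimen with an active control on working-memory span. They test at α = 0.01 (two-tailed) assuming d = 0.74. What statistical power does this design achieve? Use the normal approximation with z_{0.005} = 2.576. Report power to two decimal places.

For two equal groups, power = Φ(d·√(n/2) − z_{α/2}).
d·√(n/2) = 0.74 × √(32/2) = 0.74 × 4.000 = 2.960.
z_β = 2.960 − 2.576 = 0.384.
Power = Φ(0.384) = 0.650.

power ≈ 0.65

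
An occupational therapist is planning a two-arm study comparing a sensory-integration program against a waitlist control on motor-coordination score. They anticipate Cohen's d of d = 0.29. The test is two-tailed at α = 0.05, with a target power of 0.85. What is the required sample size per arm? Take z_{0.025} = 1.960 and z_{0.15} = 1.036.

n = 214 per group

For two independent groups with equal n: n = 2·((z_{α/2} + z_β) / d)².
z_{α/2} + z_β = 1.960 + 1.036 = 2.996.
n = 2 × (2.996 / 0.29)² = 2 × 10.331² = 2 × 106.73 = 213.5.
Round up to the next whole participant.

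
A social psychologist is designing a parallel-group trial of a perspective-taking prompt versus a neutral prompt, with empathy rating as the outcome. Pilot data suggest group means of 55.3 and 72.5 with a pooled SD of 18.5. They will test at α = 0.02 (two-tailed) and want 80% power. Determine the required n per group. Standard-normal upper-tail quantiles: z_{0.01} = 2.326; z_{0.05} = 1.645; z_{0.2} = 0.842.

Cohen's d = |M₁ − M₂| / SD_pooled = |55.3 − 72.5| / 18.5 = 17.2 / 18.5 = 0.930.
For two independent groups with equal n: n = 2·((z_{α/2} + z_β) / d)².
z_{α/2} + z_β = 2.326 + 0.842 = 3.168.
n = 2 × (3.168 / 0.930)² = 2 × 3.406² = 2 × 11.60 = 23.2.
Round up to the next whole participant.

n = 24 per group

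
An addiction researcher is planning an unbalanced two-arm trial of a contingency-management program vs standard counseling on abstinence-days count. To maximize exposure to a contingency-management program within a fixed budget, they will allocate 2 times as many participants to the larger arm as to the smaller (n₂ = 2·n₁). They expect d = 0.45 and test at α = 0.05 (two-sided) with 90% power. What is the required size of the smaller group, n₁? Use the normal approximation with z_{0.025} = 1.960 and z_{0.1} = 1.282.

n₁ = 78

With allocation ratio k = n₂/n₁ = 2, Var(x̄₁−x̄₂) = σ²(1/n₁ + 1/(k·n₁)) = σ²·(k+1)/(k·n₁).
So n₁ = (1 + 1/k)·((z_{α/2} + z_β)/d)² = 1.500 × (3.242/0.45)².
n₁ = 1.500 × 51.90 = 77.9.
Round up: n₁ = 78, giving n₂ = 2 × 78 = 156.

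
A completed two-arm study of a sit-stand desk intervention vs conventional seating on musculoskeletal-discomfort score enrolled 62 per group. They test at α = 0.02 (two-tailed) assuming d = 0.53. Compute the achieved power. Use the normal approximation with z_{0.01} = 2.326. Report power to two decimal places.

power ≈ 0.73

For two equal groups, power = Φ(d·√(n/2) − z_{α/2}).
d·√(n/2) = 0.53 × √(62/2) = 0.53 × 5.568 = 2.951.
z_β = 2.951 − 2.326 = 0.625.
Power = Φ(0.625) = 0.734.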